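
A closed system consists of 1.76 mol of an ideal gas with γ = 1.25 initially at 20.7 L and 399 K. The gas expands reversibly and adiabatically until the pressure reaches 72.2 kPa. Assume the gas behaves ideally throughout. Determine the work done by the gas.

5570 J

P₁ = nRT₁/V₁ = 1.76×8.314×399/20.7 = 282 kPa.
Adiabatic: T₂/T₁ = (P₂/P₁)^((γ−1)/γ) ⇒ T₂ = 399×(0.256)^0.200 = 304 K; V₂ = 61.6 L.
ΔU = nCvΔT = 1.76×33.3×(304−399) = -5570 J.
Q = 0 for an adiabatic process, so W = −ΔU = 5570 J.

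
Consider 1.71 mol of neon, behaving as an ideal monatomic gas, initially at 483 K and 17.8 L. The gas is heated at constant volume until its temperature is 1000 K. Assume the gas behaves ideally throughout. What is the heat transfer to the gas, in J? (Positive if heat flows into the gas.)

P₁ = nRT₁/V₁ = 1.71×8.314×483/17.8 = 386 kPa.
Isochoric: V stays 17.8 L; P/T = const ⇒ T₂ = 1000 K, P₂ = 799 kPa.
W = 0 (no volume change).
ΔU = nCvΔT = 1.71×12.5×(1000−483) = 11000 J.
Q = ΔU = 11000 J.

11000 J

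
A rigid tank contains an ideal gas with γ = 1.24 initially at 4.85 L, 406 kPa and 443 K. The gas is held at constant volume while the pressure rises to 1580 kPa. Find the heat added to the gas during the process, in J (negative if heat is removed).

23700 J

n = P₁V₁/(RT₁) = 406×4.85/(8.314×443) = 0.535 mol.
Isochoric: V stays 4.85 L; P/T = const ⇒ T₂ = 1720 K, P₂ = 1580 kPa.
W = 0 (no volume change).
ΔU = nCvΔT = 0.535×34.6×(1720−443) = 23700 J.
Q = ΔU = 23700 J.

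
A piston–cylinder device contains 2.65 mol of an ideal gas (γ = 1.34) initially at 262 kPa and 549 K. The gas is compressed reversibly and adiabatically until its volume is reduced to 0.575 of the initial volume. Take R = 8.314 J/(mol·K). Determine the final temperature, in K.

663 K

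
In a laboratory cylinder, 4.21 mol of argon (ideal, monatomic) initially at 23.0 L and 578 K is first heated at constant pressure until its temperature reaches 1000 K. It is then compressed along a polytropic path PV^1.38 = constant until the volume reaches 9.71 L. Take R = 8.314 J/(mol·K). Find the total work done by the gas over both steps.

-50500 J

P₁ = nRT₁/V₁ = 4.21×8.314×578/23.0 = 880 kPa.
Step 1 — Isobaric: P stays 880 kPa; V/T = const ⇒ T₂ = 1000 K, V₂ = 39.8 L.
W = PΔV = 880×(39.8−23.0) kPa·L = 14800 J.
ΔU = nCvΔT = 4.21×12.5×(1000−578) = 22200 J.
Q = ΔU + W = nCpΔT = 36900 J.
State after step 1: P = 880 kPa, V = 39.8 L, T = 1000 K.
Step 2 — Polytropic n=1.38: T₂ = T₁(V₁/V₂)^(n−1) = 1000×(4.10)^0.38 = 1710 K; P₂ = P₁(V₁/V₂)^n = 6160 kPa.
W = (P₁V₁−P₂V₂)/(n−1) = (880×39.8−6160×9.71)/0.38 = -65300 J.
ΔU = nCvΔT = 4.21×12.5×(1710−1000) = 37200 J.
Q = ΔU + W = -28100 J.
Net over both steps: W = -50500 J, Q = 8840 J, ΔU = 59400 J.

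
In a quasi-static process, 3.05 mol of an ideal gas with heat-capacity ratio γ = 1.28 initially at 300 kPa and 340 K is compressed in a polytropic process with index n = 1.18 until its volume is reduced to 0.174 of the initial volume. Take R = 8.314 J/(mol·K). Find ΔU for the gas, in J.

V₁ = nRT₁/P₁ = 3.05×8.314×340/300 = 28.7 L.
Polytropic n=1.18: T₂ = T₁(V₁/V₂)^(n−1) = 340×(5.75)^0.18 = 466 K; P₂ = P₁(V₁/V₂)^n = 2360 kPa.
For an ideal gas ΔU = nCvΔT with Cv = R/(γ−1) = 29.7 J/(mol·K).
ΔU = 3.05×29.7×(466−340) = 11400 J.

11400 J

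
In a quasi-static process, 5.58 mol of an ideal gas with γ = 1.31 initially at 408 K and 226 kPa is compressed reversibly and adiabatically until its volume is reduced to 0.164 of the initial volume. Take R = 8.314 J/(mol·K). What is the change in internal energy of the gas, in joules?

45900 J

V₁ = nRT₁/P₁ = 5.58×8.314×408/226 = 83.8 L.
Adiabatic: TV^(γ−1) = const ⇒ T₂ = 408×(6.10)^0.310 = 715 K; PV^γ = const ⇒ P₂ = 2410 kPa.
For an ideal gas ΔU = nCvΔT with Cv = R/(γ−1) = 26.8 J/(mol·K).
ΔU = 5.58×26.8×(715−408) = 45900 J.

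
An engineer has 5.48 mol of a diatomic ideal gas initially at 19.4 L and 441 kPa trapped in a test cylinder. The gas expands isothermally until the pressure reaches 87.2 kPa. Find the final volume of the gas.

98.1 L

T₁ = P₁V₁/(nR) = 441×19.4/(5.48×8.314) = 188 K.
Isothermal: T stays 188 K; PV = const ⇒ V₂ = 98.1 L, P₂ = 87.2 kPa.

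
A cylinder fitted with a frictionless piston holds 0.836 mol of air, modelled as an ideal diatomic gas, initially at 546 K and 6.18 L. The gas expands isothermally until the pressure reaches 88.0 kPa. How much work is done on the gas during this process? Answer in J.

P₁ = nRT₁/V₁ = 0.836×8.314×546/6.18 = 614 kPa.
Isothermal: T stays 546 K; PV = const ⇒ V₂ = 43.1 L, P₂ = 88.0 kPa.
W = nRT ln(V₂/V₁) = 0.836×8.314×546×ln(6.98) = 7370 J.
Work done on the gas = −W_by = -7370 J.

-7370 J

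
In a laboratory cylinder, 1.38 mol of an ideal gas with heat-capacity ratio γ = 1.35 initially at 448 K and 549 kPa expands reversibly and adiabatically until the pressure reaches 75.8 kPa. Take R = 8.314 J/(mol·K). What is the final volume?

V₁ = nRT₁/P₁ = 1.38×8.314×448/549 = 9.36 L.
Adiabatic: T₂/T₁ = (P₂/P₁)^((γ−1)/γ) ⇒ T₂ = 448×(0.138)^0.259 = 268 K; V₂ = 40.6 L.

40.6 L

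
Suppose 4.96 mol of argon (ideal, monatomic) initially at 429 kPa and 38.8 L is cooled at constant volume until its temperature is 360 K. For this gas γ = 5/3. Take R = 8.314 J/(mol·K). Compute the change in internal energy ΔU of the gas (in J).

-2700 J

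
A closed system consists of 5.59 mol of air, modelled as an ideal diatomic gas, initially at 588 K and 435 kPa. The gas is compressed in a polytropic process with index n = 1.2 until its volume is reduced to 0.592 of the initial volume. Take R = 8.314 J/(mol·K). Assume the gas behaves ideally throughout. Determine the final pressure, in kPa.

816 kPa

V₁ = nRT₁/P₁ = 5.59×8.314×588/435 = 62.8 L.
Polytropic n=1.2: T₂ = T₁(V₁/V₂)^(n−1) = 588×(1.69)^0.20 = 653 K; P₂ = P₁(V₁/V₂)^n = 816 kPa.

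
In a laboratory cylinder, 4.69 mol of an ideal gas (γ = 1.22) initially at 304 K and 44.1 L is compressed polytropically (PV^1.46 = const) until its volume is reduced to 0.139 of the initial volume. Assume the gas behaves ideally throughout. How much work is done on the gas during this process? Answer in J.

38100 J

P₁ = nRT₁/V₁ = 4.69×8.314×304/44.1 = 269 kPa.
Polytropic n=1.46: T₂ = T₁(V₁/V₂)^(n−1) = 304×(7.19)^0.46 = 754 K; P₂ = P₁(V₁/V₂)^n = 4790 kPa.
W = (P₁V₁−P₂V₂)/(n−1) = (269×44.1−4790×6.13)/0.46 = -38100 J.
Work done on the gas = −W_by = 38100 J.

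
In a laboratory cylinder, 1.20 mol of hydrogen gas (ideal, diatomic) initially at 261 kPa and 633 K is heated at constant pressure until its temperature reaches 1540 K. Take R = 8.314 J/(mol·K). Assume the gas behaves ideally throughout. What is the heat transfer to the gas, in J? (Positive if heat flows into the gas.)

V₁ = nRT₁/P₁ = 1.20×8.314×633/261 = 24.2 L.
Isobaric: P stays 261 kPa; V/T = const ⇒ T₂ = 1540 K, V₂ = 58.9 L.
W = PΔV = 261×(58.9−24.2) kPa·L = 9050 J.
ΔU = nCvΔT = 1.20×20.8×(1540−633) = 22600 J.
Q = ΔU + W = nCpΔT = 31700 J.

31700 J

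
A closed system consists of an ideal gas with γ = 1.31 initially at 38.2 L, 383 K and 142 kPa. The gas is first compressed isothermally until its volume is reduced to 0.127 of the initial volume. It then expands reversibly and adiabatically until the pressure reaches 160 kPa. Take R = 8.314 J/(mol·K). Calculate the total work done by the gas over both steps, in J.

-4740 J

n = P₁V₁/(RT₁) = 142×38.2/(8.314×383) = 1.70 mol.
Step 1 — Isothermal: T stays 383 K; PV = const ⇒ V₂ = 4.85 L, P₂ = 1120 kPa.
ΔU = 0 (ideal gas, T constant).
W = nRT ln(V₂/V₁) = 1.70×8.314×383×ln(0.127) = -11200 J.
Q = ΔU + W = -11200 J.
State after step 1: P = 1120 kPa, V = 4.85 L, T = 383 K.
Step 2 — Adiabatic: T₂/T₁ = (P₂/P₁)^((γ−1)/γ) ⇒ T₂ = 383×(0.143)^0.237 = 242 K; V₂ = 21.4 L.
ΔU = nCvΔT = 1.70×26.8×(242−383) = -6450 J.
Q = 0 for an adiabatic process, so W = −ΔU = 6450 J.
Net over both steps: W = -4740 J, Q = -11200 J, ΔU = -6450 J.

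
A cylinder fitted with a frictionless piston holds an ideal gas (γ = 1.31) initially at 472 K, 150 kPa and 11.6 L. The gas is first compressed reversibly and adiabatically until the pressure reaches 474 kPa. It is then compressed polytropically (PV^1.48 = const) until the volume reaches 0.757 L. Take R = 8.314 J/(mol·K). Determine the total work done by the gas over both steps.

n = P₁V₁/(RT₁) = 150×11.6/(8.314×472) = 0.443 mol.
Step 1 — Adiabatic: T₂/T₁ = (P₂/P₁)^((γ−1)/γ) ⇒ T₂ = 472×(3.16)^0.237 = 620 K; V₂ = 4.82 L.
ΔU = nCvΔT = 0.443×26.8×(620−472) = 1760 J.
Q = 0 for an adiabatic process, so W = −ΔU = -1760 J.
State after step 1: P = 474 kPa, V = 4.82 L, T = 620 K.
Step 2 — Polytropic n=1.48: T₂ = T₁(V₁/V₂)^(n−1) = 620×(6.37)^0.48 = 1510 K; P₂ = P₁(V₁/V₂)^n = 7340 kPa.
W = (P₁V₁−P₂V₂)/(n−1) = (474×4.82−7340×0.757)/0.48 = -6810 J.
ΔU = nCvΔT = 0.443×26.8×(1510−620) = 10500 J.
Q = ΔU + W = 3740 J.
Net over both steps: W = -8570 J, Q = 3740 J, ΔU = 12300 J.

-8570 J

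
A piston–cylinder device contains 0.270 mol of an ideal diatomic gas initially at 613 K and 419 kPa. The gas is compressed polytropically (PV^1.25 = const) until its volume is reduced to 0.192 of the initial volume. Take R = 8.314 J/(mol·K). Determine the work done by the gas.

V₁ = nRT₁/P₁ = 0.270×8.314×613/419 = 3.28 L.
Polytropic n=1.25: T₂ = T₁(V₁/V₂)^(n−1) = 613×(5.21)^0.25 = 926 K; P₂ = P₁(V₁/V₂)^n = 3300 kPa.
W = (P₁V₁−P₂V₂)/(n−1) = (419×3.28−3300×0.631)/0.25 = -2810 J.

-2810 J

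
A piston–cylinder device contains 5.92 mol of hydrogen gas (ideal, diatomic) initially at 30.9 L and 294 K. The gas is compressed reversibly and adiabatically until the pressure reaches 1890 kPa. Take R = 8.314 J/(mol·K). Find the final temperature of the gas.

438 K

P₁ = nRT₁/V₁ = 5.92×8.314×294/30.9 = 468 kPa.
Adiabatic: T₂/T₁ = (P₂/P₁)^((γ−1)/γ) ⇒ T₂ = 294×(4.04)^0.286 = 438 K; V₂ = 11.4 L.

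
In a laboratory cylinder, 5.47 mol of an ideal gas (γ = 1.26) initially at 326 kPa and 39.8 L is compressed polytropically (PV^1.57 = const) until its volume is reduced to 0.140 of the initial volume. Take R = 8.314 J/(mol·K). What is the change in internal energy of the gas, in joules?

103000 J

T₁ = P₁V₁/(nR) = 326×39.8/(5.47×8.314) = 285 K.
Polytropic n=1.57: T₂ = T₁(V₁/V₂)^(n−1) = 285×(7.14)^0.57 = 875 K; P₂ = P₁(V₁/V₂)^n = 7140 kPa.
For an ideal gas ΔU = nCvΔT with Cv = R/(γ−1) = 32.0 J/(mol·K).
ΔU = 5.47×32.0×(875−285) = 103000 J.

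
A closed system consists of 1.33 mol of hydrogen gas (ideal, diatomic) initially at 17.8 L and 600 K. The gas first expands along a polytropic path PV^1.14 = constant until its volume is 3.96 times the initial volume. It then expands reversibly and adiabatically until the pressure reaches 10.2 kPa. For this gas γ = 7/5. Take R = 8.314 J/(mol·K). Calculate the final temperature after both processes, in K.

277 K

P₁ = nRT₁/V₁ = 1.33×8.314×600/17.8 = 373 kPa.
Step 1 — Polytropic n=1.14: T₂ = T₁(V₁/V₂)^(n−1) = 600×(0.253)^0.14 = 495 K; P₂ = P₁(V₁/V₂)^n = 77.6 kPa.
W = (P₁V₁−P₂V₂)/(n−1) = (373×17.8−77.6×70.5)/0.14 = 8310 J.
ΔU = nCvΔT = 1.33×20.8×(495−600) = -2910 J.
Q = ΔU + W = 5400 J.
State after step 1: P = 77.6 kPa, V = 70.5 L, T = 495 K.
Step 2 — Adiabatic: T₂/T₁ = (P₂/P₁)^((γ−1)/γ) ⇒ T₂ = 495×(0.131)^0.286 = 277 K; V₂ = 300 L.
ΔU = nCvΔT = 1.33×20.8×(277−495) = -6020 J.
Q = 0 for an adiabatic process, so W = −ΔU = 6020 J.
Net over both steps: W = 14300 J, Q = 5400 J, ΔU = -8930 J.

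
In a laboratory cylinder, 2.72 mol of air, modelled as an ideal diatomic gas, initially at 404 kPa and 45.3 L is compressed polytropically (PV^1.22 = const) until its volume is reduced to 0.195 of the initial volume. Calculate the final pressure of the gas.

2970 kPa

T₁ = P₁V₁/(nR) = 404×45.3/(2.72×8.314) = 809 K.
Polytropic n=1.22: T₂ = T₁(V₁/V₂)^(n−1) = 809×(5.13)^0.22 = 1160 K; P₂ = P₁(V₁/V₂)^n = 2970 kPa.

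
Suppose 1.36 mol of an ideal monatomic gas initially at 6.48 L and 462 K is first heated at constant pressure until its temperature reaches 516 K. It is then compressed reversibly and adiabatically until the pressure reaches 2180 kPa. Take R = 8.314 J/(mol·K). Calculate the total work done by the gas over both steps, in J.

P₁ = nRT₁/V₁ = 1.36×8.314×462/6.48 = 806 kPa.
Step 1 — Isobaric: P stays 806 kPa; V/T = const ⇒ T₂ = 516 K, V₂ = 7.24 L.
W = PΔV = 806×(7.24−6.48) kPa·L = 611 J.
ΔU = nCvΔT = 1.36×12.5×(516−462) = 916 J.
Q = ΔU + W = nCpΔT = 1530 J.
State after step 1: P = 806 kPa, V = 7.24 L, T = 516 K.
Step 2 — Adiabatic: T₂/T₁ = (P₂/P₁)^((γ−1)/γ) ⇒ T₂ = 516×(2.70)^0.400 = 768 K; V₂ = 3.98 L.
ΔU = nCvΔT = 1.36×12.5×(768−516) = 4280 J.
Q = 0 for an adiabatic process, so W = −ΔU = -4280 J.
Net over both steps: W = -3670 J, Q = 1530 J, ΔU = 5190 J.

-3670 J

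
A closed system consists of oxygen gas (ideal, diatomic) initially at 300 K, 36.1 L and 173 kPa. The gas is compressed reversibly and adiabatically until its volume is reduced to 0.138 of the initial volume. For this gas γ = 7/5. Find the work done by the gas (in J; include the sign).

n = P₁V₁/(RT₁) = 173×36.1/(8.314×300) = 2.50 mol.
Adiabatic: TV^(γ−1) = const ⇒ T₂ = 300×(7.25)^0.400 = 662 K; PV^γ = const ⇒ P₂ = 2770 kPa.
ΔU = nCvΔT = 2.50×20.8×(662−300) = 18900 J.
Q = 0 for an adiabatic process, so W = −ΔU = -18900 J.

-18900 J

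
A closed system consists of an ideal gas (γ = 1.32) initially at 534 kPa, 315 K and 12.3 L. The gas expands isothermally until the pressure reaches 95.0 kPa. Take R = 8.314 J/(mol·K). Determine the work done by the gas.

n = P₁V₁/(RT₁) = 534×12.3/(8.314×315) = 2.51 mol.
Isothermal: T stays 315 K; PV = const ⇒ V₂ = 69.1 L, P₂ = 95.0 kPa.
W = nRT ln(V₂/V₁) = 2.51×8.314×315×ln(5.62) = 11300 J.

11300 J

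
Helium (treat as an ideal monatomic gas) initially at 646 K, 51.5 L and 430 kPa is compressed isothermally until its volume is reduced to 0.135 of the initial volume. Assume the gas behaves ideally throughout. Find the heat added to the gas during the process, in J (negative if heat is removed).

n = P₁V₁/(RT₁) = 430×51.5/(8.314×646) = 4.12 mol.
Isothermal: T stays 646 K; PV = const ⇒ V₂ = 6.95 L, P₂ = 3190 kPa.
ΔU = 0 (ideal gas, T constant).
W = nRT ln(V₂/V₁) = 4.12×8.314×646×ln(0.135) = -44300 J.
Q = ΔU + W = -44300 J.

-44300 J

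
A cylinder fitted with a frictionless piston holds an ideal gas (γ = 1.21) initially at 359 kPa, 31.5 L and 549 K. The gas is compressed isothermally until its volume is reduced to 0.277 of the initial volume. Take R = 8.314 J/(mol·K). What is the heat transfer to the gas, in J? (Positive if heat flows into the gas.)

n = P₁V₁/(RT₁) = 359×31.5/(8.314×549) = 2.48 mol.
Isothermal: T stays 549 K; PV = const ⇒ V₂ = 8.73 L, P₂ = 1300 kPa.
ΔU = 0 (ideal gas, T constant).
W = nRT ln(V₂/V₁) = 2.48×8.314×549×ln(0.277) = -14500 J.
Q = ΔU + W = -14500 J.

-14500 J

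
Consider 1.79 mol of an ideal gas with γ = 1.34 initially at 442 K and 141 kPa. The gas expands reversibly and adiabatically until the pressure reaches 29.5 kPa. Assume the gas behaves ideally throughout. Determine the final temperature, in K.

297 K

V₁ = nRT₁/P₁ = 1.79×8.314×442/141 = 46.7 L.
Adiabatic: T₂/T₁ = (P₂/P₁)^((γ−1)/γ) ⇒ T₂ = 442×(0.209)^0.254 = 297 K; V₂ = 150 L.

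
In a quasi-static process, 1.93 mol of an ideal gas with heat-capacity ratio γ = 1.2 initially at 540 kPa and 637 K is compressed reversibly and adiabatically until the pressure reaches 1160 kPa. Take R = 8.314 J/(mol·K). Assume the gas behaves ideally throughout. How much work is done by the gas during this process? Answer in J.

V₁ = nRT₁/P₁ = 1.93×8.314×637/540 = 18.9 L.
Adiabatic: T₂/T₁ = (P₂/P₁)^((γ−1)/γ) ⇒ T₂ = 637×(2.15)^0.167 = 724 K; V₂ = 10.0 L.
ΔU = nCvΔT = 1.93×41.6×(724−637) = 6950 J.
Q = 0 for an adiabatic process, so W = −ΔU = -6950 J.

-6950 J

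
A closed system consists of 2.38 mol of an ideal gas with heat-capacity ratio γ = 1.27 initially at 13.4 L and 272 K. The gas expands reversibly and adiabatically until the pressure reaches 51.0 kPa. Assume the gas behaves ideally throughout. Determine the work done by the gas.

P₁ = nRT₁/V₁ = 2.38×8.314×272/13.4 = 402 kPa.
Adiabatic: T₂/T₁ = (P₂/P₁)^((γ−1)/γ) ⇒ T₂ = 272×(0.127)^0.213 = 175 K; V₂ = 68.1 L.
ΔU = nCvΔT = 2.38×30.8×(175−272) = -7080 J.
Q = 0 for an adiabatic process, so W = −ΔU = 7080 J.

7080 J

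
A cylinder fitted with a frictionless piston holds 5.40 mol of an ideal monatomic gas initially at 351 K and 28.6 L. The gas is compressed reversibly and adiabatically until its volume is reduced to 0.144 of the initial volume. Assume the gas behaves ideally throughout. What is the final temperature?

P₁ = nRT₁/V₁ = 5.40×8.314×351/28.6 = 551 kPa.
Adiabatic: TV^(γ−1) = const ⇒ T₂ = 351×(6.94)^0.667 = 1280 K; PV^γ = const ⇒ P₂ = 13900 kPa.

1280 K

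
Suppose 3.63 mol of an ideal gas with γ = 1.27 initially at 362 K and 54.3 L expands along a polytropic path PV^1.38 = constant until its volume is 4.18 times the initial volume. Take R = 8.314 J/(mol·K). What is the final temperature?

P₁ = nRT₁/V₁ = 3.63×8.314×362/54.3 = 201 kPa.
Polytropic n=1.38: T₂ = T₁(V₁/V₂)^(n−1) = 362×(0.239)^0.38 = 210 K; P₂ = P₁(V₁/V₂)^n = 28.0 kPa.

210 K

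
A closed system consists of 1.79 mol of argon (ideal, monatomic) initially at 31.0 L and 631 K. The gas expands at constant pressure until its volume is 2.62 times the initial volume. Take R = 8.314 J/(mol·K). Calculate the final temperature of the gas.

1650 K

P₁ = nRT₁/V₁ = 1.79×8.314×631/31.0 = 303 kPa.
Isobaric: P stays 303 kPa; V/T = const ⇒ T₂ = 1650 K, V₂ = 81.2 L.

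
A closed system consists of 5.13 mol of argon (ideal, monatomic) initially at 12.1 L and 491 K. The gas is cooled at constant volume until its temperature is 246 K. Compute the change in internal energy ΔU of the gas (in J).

-15700 J

P₁ = nRT₁/V₁ = 5.13×8.314×491/12.1 = 1730 kPa.
Isochoric: V stays 12.1 L; P/T = const ⇒ T₂ = 246 K, P₂ = 867 kPa.
For an ideal gas ΔU = nCvΔT with Cv = (3/2)R = 12.5 J/(mol·K).
ΔU = 5.13×12.5×(246−491) = -15700 J.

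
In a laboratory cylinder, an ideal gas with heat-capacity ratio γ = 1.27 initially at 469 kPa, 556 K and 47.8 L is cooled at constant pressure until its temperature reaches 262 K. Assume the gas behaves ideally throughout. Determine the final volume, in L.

22.5 L

Isobaric: P stays 469 kPa; V/T = const ⇒ T₂ = 262 K, V₂ = 22.5 L.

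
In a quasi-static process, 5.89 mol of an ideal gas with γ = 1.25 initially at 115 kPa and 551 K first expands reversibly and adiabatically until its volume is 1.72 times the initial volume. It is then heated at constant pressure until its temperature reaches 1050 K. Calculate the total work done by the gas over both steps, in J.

V₁ = nRT₁/P₁ = 5.89×8.314×551/115 = 235 L.
Step 1 — Adiabatic: TV^(γ−1) = const ⇒ T₂ = 551×(0.581)^0.250 = 481 K; PV^γ = const ⇒ P₂ = 58.4 kPa.
ΔU = nCvΔT = 5.89×33.3×(481−551) = -13700 J.
Q = 0 for an adiabatic process, so W = −ΔU = 13700 J.
State after step 1: P = 58.4 kPa, V = 404 L, T = 481 K.
Step 2 — Isobaric: P stays 58.4 kPa; V/T = const ⇒ T₂ = 1050 K, V₂ = 881 L.
W = PΔV = 58.4×(881−404) kPa·L = 27900 J.
ΔU = nCvΔT = 5.89×33.3×(1050−481) = 111000 J.
Q = ΔU + W = nCpΔT = 139000 J.
Net over both steps: W = 41500 J, Q = 139000 J, ΔU = 97700 J.

41500 J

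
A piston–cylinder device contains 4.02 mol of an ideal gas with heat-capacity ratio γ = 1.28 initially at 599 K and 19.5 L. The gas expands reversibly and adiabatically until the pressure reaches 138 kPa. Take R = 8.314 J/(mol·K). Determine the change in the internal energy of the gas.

P₁ = nRT₁/V₁ = 4.02×8.314×599/19.5 = 1030 kPa.
Adiabatic: T₂/T₁ = (P₂/P₁)^((γ−1)/γ) ⇒ T₂ = 599×(0.134)^0.219 = 386 K; V₂ = 93.5 L.
For an ideal gas ΔU = nCvΔT with Cv = R/(γ−1) = 29.7 J/(mol·K).
ΔU = 4.02×29.7×(386−599) = -25400 J.

-25400 J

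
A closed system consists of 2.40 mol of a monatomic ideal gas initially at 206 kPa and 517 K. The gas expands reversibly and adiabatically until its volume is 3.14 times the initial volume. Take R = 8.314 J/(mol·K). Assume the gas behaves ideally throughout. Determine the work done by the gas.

V₁ = nRT₁/P₁ = 2.40×8.314×517/206 = 50.1 L.
Adiabatic: TV^(γ−1) = const ⇒ T₂ = 517×(0.318)^0.667 = 241 K; PV^γ = const ⇒ P₂ = 30.6 kPa.
ΔU = nCvΔT = 2.40×12.5×(241−517) = -8260 J.
Q = 0 for an adiabatic process, so W = −ΔU = 8260 J.

8260 J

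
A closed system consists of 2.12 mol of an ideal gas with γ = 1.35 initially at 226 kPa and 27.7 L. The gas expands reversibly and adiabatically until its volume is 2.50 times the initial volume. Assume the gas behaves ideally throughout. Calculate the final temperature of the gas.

T₁ = P₁V₁/(nR) = 226×27.7/(2.12×8.314) = 355 K.
Adiabatic: TV^(γ−1) = const ⇒ T₂ = 355×(0.400)^0.350 = 258 K; PV^γ = const ⇒ P₂ = 65.6 kPa.

258 K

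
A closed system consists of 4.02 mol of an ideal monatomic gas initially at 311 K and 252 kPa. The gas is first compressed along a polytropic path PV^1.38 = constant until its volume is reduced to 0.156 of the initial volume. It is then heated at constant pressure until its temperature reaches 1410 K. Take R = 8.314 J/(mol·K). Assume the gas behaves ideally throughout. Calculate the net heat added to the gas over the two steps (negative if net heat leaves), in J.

V₁ = nRT₁/P₁ = 4.02×8.314×311/252 = 41.2 L.
Step 1 — Polytropic n=1.38: T₂ = T₁(V₁/V₂)^(n−1) = 311×(6.41)^0.38 = 630 K; P₂ = P₁(V₁/V₂)^n = 3270 kPa.
W = (P₁V₁−P₂V₂)/(n−1) = (252×41.2−3270×6.43)/0.38 = -28100 J.
ΔU = nCvΔT = 4.02×12.5×(630−311) = 16000 J.
Q = ΔU + W = -12100 J.
State after step 1: P = 3270 kPa, V = 6.43 L, T = 630 K.
Step 2 — Isobaric: P stays 3270 kPa; V/T = const ⇒ T₂ = 1410 K, V₂ = 14.4 L.
W = PΔV = 3270×(14.4−6.43) kPa·L = 26100 J.
ΔU = nCvΔT = 4.02×12.5×(1410−630) = 39100 J.
Q = ΔU + W = nCpΔT = 65200 J.
Net over both steps: W = -1990 J, Q = 53100 J, ΔU = 55100 J.

53100 J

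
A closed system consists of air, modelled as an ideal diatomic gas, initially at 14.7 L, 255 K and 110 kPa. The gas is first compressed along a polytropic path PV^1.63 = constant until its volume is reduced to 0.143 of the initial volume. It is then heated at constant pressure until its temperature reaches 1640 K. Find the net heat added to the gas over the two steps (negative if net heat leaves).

20700 J

n = P₁V₁/(RT₁) = 110×14.7/(8.314×255) = 0.763 mol.
Step 1 — Polytropic n=1.63: T₂ = T₁(V₁/V₂)^(n−1) = 255×(6.99)^0.63 = 868 K; P₂ = P₁(V₁/V₂)^n = 2620 kPa.
W = (P₁V₁−P₂V₂)/(n−1) = (110×14.7−2620×2.10)/0.63 = -6170 J.
ΔU = nCvΔT = 0.763×20.8×(868−255) = 9720 J.
Q = ΔU + W = 3550 J.
State after step 1: P = 2620 kPa, V = 2.10 L, T = 868 K.
Step 2 — Isobaric: P stays 2620 kPa; V/T = const ⇒ T₂ = 1640 K, V₂ = 3.97 L.
W = PΔV = 2620×(3.97−2.10) kPa·L = 4890 J.
ΔU = nCvΔT = 0.763×20.8×(1640−868) = 12200 J.
Q = ΔU + W = nCpΔT = 17100 J.
Net over both steps: W = -1280 J, Q = 20700 J, ΔU = 22000 J.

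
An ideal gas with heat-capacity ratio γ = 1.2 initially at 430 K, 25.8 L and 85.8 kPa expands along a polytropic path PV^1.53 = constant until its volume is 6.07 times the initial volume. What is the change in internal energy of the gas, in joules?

n = P₁V₁/(RT₁) = 85.8×25.8/(8.314×430) = 0.619 mol.
Polytropic n=1.53: T₂ = T₁(V₁/V₂)^(n−1) = 430×(0.165)^0.53 = 165 K; P₂ = P₁(V₁/V₂)^n = 5.44 kPa.
For an ideal gas ΔU = nCvΔT with Cv = R/(γ−1) = 41.6 J/(mol·K).
ΔU = 0.619×41.6×(165−430) = -6810 J.

-6810 J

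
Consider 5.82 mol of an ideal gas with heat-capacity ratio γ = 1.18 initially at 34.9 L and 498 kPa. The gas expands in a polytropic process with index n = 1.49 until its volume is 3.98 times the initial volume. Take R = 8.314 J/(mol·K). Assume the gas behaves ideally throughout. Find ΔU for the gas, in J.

T₁ = P₁V₁/(nR) = 498×34.9/(5.82×8.314) = 359 K.
Polytropic n=1.49: T₂ = T₁(V₁/V₂)^(n−1) = 359×(0.251)^0.49 = 183 K; P₂ = P₁(V₁/V₂)^n = 63.6 kPa.
For an ideal gas ΔU = nCvΔT with Cv = R/(γ−1) = 46.2 J/(mol·K).
ΔU = 5.82×46.2×(183−359) = -47500 J.

-47500 J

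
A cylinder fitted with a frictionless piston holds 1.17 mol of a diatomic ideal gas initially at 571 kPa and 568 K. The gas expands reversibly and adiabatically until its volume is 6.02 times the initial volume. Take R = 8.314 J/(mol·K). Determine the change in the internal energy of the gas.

-7080 J

V₁ = nRT₁/P₁ = 1.17×8.314×568/571 = 9.68 L.
Adiabatic: TV^(γ−1) = const ⇒ T₂ = 568×(0.166)^0.400 = 277 K; PV^γ = const ⇒ P₂ = 46.3 kPa.
For an ideal gas ΔU = nCvΔT with Cv = (5/2)R = 20.8 J/(mol·K).
ΔU = 1.17×20.8×(277−568) = -7080 J.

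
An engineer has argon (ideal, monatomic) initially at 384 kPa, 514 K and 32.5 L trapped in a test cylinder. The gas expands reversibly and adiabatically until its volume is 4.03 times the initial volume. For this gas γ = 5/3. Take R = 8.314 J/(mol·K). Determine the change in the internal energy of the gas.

n = P₁V₁/(RT₁) = 384×32.5/(8.314×514) = 2.92 mol.
Adiabatic: TV^(γ−1) = const ⇒ T₂ = 514×(0.248)^0.667 = 203 K; PV^γ = const ⇒ P₂ = 37.6 kPa.
For an ideal gas ΔU = nCvΔT with Cv = (3/2)R = 12.5 J/(mol·K).
ΔU = 2.92×12.5×(203−514) = -11300 J.

-11300 J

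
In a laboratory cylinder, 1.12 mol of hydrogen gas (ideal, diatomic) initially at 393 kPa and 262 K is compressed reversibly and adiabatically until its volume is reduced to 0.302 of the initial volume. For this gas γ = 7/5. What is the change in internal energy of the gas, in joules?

V₁ = nRT₁/P₁ = 1.12×8.314×262/393 = 6.21 L.
Adiabatic: TV^(γ−1) = const ⇒ T₂ = 262×(3.31)^0.400 = 423 K; PV^γ = const ⇒ P₂ = 2100 kPa.
For an ideal gas ΔU = nCvΔT with Cv = (5/2)R = 20.8 J/(mol·K).
ΔU = 1.12×20.8×(423−262) = 3750 J.

3750 J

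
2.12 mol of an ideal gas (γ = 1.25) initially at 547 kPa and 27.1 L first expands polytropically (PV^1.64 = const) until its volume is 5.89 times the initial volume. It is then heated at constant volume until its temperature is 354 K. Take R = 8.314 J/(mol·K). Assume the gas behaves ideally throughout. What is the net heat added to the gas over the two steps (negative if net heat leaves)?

-18600 J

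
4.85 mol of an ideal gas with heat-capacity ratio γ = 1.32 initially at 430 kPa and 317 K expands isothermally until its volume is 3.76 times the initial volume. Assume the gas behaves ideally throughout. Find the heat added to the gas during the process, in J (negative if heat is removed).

16900 J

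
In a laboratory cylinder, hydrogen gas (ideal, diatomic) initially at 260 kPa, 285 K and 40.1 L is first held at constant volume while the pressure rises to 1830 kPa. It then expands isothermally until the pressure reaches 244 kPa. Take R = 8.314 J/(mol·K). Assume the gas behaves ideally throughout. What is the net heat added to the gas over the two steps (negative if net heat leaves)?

305000 J

n = P₁V₁/(RT₁) = 260×40.1/(8.314×285) = 4.40 mol.
Step 1 — Isochoric: V stays 40.1 L; P/T = const ⇒ T₂ = 2010 K, P₂ = 1830 kPa.
W = 0 (no volume change).
ΔU = nCvΔT = 4.40×20.8×(2010−285) = 157000 J.
Q = ΔU = 157000 J.
State after step 1: P = 1830 kPa, V = 40.1 L, T = 2010 K.
Step 2 — Isothermal: T stays 2010 K; PV = const ⇒ V₂ = 301 L, P₂ = 244 kPa.
ΔU = 0 (ideal gas, T constant).
W = nRT ln(V₂/V₁) = 4.40×8.314×2010×ln(7.50) = 148000 J.
Q = ΔU + W = 148000 J.
Net over both steps: W = 148000 J, Q = 305000 J, ΔU = 157000 J.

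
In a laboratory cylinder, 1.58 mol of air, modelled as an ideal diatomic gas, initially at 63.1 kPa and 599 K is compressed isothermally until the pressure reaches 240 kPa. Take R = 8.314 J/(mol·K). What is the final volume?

32.8 L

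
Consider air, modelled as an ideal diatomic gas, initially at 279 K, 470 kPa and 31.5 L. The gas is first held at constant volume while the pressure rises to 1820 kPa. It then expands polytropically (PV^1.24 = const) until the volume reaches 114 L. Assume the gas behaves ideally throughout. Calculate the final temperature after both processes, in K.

n = P₁V₁/(RT₁) = 470×31.5/(8.314×279) = 6.38 mol.
Step 1 — Isochoric: V stays 31.5 L; P/T = const ⇒ T₂ = 1080 K, P₂ = 1820 kPa.
W = 0 (no volume change).
ΔU = nCvΔT = 6.38×20.8×(1080−279) = 106000 J.
Q = ΔU = 106000 J.
State after step 1: P = 1820 kPa, V = 31.5 L, T = 1080 K.
Step 2 — Polytropic n=1.24: T₂ = T₁(V₁/V₂)^(n−1) = 1080×(0.276)^0.24 = 793 K; P₂ = P₁(V₁/V₂)^n = 369 kPa.
W = (P₁V₁−P₂V₂)/(n−1) = (1820×31.5−369×114)/0.24 = 63400 J.
ΔU = nCvΔT = 6.38×20.8×(793−1080) = -38100 J.
Q = ΔU + W = 25400 J.
Net over both steps: W = 63400 J, Q = 132000 J, ΔU = 68200 J.

793 K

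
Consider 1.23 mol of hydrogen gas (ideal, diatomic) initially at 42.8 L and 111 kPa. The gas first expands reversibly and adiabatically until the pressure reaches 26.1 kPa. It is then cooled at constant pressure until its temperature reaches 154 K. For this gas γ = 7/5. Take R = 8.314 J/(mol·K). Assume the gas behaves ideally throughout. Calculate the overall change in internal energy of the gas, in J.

-7940 J

T₁ = P₁V₁/(nR) = 111×42.8/(1.23×8.314) = 465 K.
Step 1 — Adiabatic: T₂/T₁ = (P₂/P₁)^((γ−1)/γ) ⇒ T₂ = 465×(0.235)^0.286 = 307 K; V₂ = 120 L.
ΔU = nCvΔT = 1.23×20.8×(307−465) = -4020 J.
Q = 0 for an adiabatic process, so W = −ΔU = 4020 J.
State after step 1: P = 26.1 kPa, V = 120 L, T = 307 K.
Step 2 — Isobaric: P stays 26.1 kPa; V/T = const ⇒ T₂ = 154 K, V₂ = 60.3 L.
W = PΔV = 26.1×(60.3−120) kPa·L = -1570 J.
ΔU = nCvΔT = 1.23×20.8×(154−307) = -3920 J.
Q = ΔU + W = nCpΔT = -5480 J.
Net over both steps: W = 2460 J, Q = -5480 J, ΔU = -7940 J.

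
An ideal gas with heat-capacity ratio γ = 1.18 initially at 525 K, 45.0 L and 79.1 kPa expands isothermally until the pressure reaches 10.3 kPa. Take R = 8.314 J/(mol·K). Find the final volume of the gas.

Isothermal: T stays 525 K; PV = const ⇒ V₂ = 346 L, P₂ = 10.3 kPa.

346 L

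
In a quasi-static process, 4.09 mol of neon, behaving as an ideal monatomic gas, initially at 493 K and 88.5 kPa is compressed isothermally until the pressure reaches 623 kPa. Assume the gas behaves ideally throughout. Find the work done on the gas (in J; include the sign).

32700 J

V₁ = nRT₁/P₁ = 4.09×8.314×493/88.5 = 189 L.
Isothermal: T stays 493 K; PV = const ⇒ V₂ = 26.9 L, P₂ = 623 kPa.
W = nRT ln(V₂/V₁) = 4.09×8.314×493×ln(0.142) = -32700 J.
Work done on the gas = −W_by = 32700 J.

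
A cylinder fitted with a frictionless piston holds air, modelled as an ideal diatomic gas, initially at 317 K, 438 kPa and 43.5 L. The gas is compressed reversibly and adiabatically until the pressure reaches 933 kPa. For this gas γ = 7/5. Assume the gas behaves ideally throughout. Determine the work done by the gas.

n = P₁V₁/(RT₁) = 438×43.5/(8.314×317) = 7.23 mol.
Adiabatic: T₂/T₁ = (P₂/P₁)^((γ−1)/γ) ⇒ T₂ = 317×(2.13)^0.286 = 393 K; V₂ = 25.3 L.
ΔU = nCvΔT = 7.23×20.8×(393−317) = 11500 J.
Q = 0 for an adiabatic process, so W = −ΔU = -11500 J.

-11500 J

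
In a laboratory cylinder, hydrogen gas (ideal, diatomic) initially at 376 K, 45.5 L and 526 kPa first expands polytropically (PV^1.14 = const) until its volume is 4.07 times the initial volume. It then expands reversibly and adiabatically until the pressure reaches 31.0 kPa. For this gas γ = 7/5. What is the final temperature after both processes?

217 K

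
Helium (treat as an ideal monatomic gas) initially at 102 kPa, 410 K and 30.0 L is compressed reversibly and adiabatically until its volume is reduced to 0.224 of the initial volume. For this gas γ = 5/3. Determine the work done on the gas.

7850 J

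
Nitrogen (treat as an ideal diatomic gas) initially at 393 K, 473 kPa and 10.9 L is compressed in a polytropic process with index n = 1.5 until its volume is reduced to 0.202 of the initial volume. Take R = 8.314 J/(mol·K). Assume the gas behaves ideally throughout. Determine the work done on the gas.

n = P₁V₁/(RT₁) = 473×10.9/(8.314×393) = 1.58 mol.
Polytropic n=1.5: T₂ = T₁(V₁/V₂)^(n−1) = 393×(4.95)^0.50 = 874 K; P₂ = P₁(V₁/V₂)^n = 5210 kPa.
W = (P₁V₁−P₂V₂)/(n−1) = (473×10.9−5210×2.20)/0.50 = -12600 J.
Work done on the gas = −W_by = 12600 J.

12600 J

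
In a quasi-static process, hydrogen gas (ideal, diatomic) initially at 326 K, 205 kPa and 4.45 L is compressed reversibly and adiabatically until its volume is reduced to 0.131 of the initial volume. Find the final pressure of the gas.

Adiabatic: TV^(γ−1) = const ⇒ T₂ = 326×(7.63)^0.400 = 735 K; PV^γ = const ⇒ P₂ = 3530 kPa.

3530 kPa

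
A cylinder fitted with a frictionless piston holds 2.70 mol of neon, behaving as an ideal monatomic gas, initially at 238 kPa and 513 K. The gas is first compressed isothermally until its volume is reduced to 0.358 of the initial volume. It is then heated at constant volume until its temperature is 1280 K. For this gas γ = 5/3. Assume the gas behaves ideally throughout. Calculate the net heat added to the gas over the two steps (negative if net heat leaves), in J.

14000 J

V₁ = nRT₁/P₁ = 2.70×8.314×513/238 = 48.4 L.
Step 1 — Isothermal: T stays 513 K; PV = const ⇒ V₂ = 17.3 L, P₂ = 665 kPa.
ΔU = 0 (ideal gas, T constant).
W = nRT ln(V₂/V₁) = 2.70×8.314×513×ln(0.358) = -11800 J.
Q = ΔU + W = -11800 J.
State after step 1: P = 665 kPa, V = 17.3 L, T = 513 K.
Step 2 — Isochoric: V stays 17.3 L; P/T = const ⇒ T₂ = 1280 K, P₂ = 1660 kPa.
W = 0 (no volume change).
ΔU = nCvΔT = 2.70×12.5×(1280−513) = 25800 J.
Q = ΔU = 25800 J.
Net over both steps: W = -11800 J, Q = 14000 J, ΔU = 25800 J.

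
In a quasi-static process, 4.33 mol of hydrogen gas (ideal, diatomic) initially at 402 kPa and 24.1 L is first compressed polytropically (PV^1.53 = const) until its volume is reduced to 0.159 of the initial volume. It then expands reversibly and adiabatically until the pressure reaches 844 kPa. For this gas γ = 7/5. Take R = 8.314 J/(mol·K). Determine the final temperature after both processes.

T₁ = P₁V₁/(nR) = 402×24.1/(4.33×8.314) = 269 K.
Step 1 — Polytropic n=1.53: T₂ = T₁(V₁/V₂)^(n−1) = 269×(6.29)^0.53 = 713 K; P₂ = P₁(V₁/V₂)^n = 6700 kPa.
W = (P₁V₁−P₂V₂)/(n−1) = (402×24.1−6700×3.83)/0.53 = -30200 J.
ΔU = nCvΔT = 4.33×20.8×(713−269) = 40000 J.
Q = ΔU + W = 9800 J.
State after step 1: P = 6700 kPa, V = 3.83 L, T = 713 K.
Step 2 — Adiabatic: T₂/T₁ = (P₂/P₁)^((γ−1)/γ) ⇒ T₂ = 713×(0.126)^0.286 = 395 K; V₂ = 16.8 L.
ΔU = nCvΔT = 4.33×20.8×(395−713) = -28700 J.
Q = 0 for an adiabatic process, so W = −ΔU = 28700 J.
Net over both steps: W = -1490 J, Q = 9800 J, ΔU = 11300 J.

395 K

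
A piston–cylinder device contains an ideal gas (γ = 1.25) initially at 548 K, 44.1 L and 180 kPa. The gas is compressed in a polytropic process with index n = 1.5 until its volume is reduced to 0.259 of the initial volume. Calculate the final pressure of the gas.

1370 kPa

Polytropic n=1.5: T₂ = T₁(V₁/V₂)^(n−1) = 548×(3.86)^0.50 = 1080 K; P₂ = P₁(V₁/V₂)^n = 1370 kPa.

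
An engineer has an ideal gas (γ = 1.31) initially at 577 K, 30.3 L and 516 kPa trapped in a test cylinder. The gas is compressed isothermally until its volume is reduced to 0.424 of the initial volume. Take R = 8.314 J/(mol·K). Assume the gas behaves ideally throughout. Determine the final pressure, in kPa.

1220 kPa

Isothermal: T stays 577 K; PV = const ⇒ V₂ = 12.8 L, P₂ = 1220 kPa.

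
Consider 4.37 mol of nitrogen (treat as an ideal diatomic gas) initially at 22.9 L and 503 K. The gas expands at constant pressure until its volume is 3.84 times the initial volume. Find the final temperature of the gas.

P₁ = nRT₁/V₁ = 4.37×8.314×503/22.9 = 798 kPa.
Isobaric: P stays 798 kPa; V/T = const ⇒ T₂ = 1930 K, V₂ = 87.9 L.

1930 K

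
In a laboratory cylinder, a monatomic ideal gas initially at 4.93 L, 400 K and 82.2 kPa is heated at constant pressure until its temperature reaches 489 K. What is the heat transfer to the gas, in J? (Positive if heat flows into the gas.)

225 J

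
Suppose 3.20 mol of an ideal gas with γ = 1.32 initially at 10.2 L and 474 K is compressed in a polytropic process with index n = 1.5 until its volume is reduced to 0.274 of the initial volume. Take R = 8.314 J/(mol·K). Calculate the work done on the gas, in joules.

23000 J

P₁ = nRT₁/V₁ = 3.20×8.314×474/10.2 = 1240 kPa.
Polytropic n=1.5: T₂ = T₁(V₁/V₂)^(n−1) = 474×(3.65)^0.50 = 906 K; P₂ = P₁(V₁/V₂)^n = 8620 kPa.
W = (P₁V₁−P₂V₂)/(n−1) = (1240×10.2−8620×2.79)/0.50 = -23000 J.
Work done on the gas = −W_by = 23000 J.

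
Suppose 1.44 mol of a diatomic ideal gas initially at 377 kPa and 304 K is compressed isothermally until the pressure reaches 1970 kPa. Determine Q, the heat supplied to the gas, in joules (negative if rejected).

-6020 J

V₁ = nRT₁/P₁ = 1.44×8.314×304/377 = 9.65 L.
Isothermal: T stays 304 K; PV = const ⇒ V₂ = 1.85 L, P₂ = 1970 kPa.
ΔU = 0 (ideal gas, T constant).
W = nRT ln(V₂/V₁) = 1.44×8.314×304×ln(0.191) = -6020 J.
Q = ΔU + W = -6020 J.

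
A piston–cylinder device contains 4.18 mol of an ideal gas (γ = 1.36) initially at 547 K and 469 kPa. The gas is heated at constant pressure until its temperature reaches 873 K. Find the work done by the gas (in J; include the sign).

V₁ = nRT₁/P₁ = 4.18×8.314×547/469 = 40.5 L.
Isobaric: P stays 469 kPa; V/T = const ⇒ T₂ = 873 K, V₂ = 64.7 L.
W = PΔV = 469×(64.7−40.5) kPa·L = 11300 J.

11300 J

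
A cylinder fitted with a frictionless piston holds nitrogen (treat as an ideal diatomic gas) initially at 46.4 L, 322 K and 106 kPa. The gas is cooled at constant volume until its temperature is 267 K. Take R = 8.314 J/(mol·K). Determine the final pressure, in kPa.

87.9 kPa

Isochoric: V stays 46.4 L; P/T = const ⇒ T₂ = 267 K, P₂ = 87.9 kPa.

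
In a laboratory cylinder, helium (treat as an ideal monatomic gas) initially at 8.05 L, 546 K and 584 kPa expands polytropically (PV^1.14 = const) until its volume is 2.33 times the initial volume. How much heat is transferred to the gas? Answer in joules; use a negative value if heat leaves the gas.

2960 J

n = P₁V₁/(RT₁) = 584×8.05/(8.314×546) = 1.04 mol.
Polytropic n=1.14: T₂ = T₁(V₁/V₂)^(n−1) = 546×(0.429)^0.14 = 485 K; P₂ = P₁(V₁/V₂)^n = 223 kPa.
W = (P₁V₁−P₂V₂)/(n−1) = (584×8.05−223×18.8)/0.14 = 3750 J.
ΔU = nCvΔT = 1.04×12.5×(485−546) = -788 J.
Q = ΔU + W = 2960 J.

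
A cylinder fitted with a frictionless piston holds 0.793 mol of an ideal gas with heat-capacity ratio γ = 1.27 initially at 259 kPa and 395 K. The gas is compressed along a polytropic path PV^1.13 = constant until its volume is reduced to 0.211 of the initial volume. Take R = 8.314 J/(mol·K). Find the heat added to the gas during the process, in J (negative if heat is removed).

-2330 J

V₁ = nRT₁/P₁ = 0.793×8.314×395/259 = 10.1 L.
Polytropic n=1.13: T₂ = T₁(V₁/V₂)^(n−1) = 395×(4.74)^0.13 = 484 K; P₂ = P₁(V₁/V₂)^n = 1500 kPa.
W = (P₁V₁−P₂V₂)/(n−1) = (259×10.1−1500×2.12)/0.13 = -4490 J.
ΔU = nCvΔT = 0.793×30.8×(484−395) = 2160 J.
Q = ΔU + W = -2330 J.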